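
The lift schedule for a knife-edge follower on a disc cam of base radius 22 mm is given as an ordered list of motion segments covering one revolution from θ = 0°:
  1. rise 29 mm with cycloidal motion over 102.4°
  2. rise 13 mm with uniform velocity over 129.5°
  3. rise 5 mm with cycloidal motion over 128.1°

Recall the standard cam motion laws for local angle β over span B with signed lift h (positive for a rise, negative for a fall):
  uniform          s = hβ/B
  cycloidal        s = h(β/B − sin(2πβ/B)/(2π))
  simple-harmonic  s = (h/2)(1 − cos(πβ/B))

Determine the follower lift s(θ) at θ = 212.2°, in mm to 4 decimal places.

seg 1 [0°–102.4°] cycloidal, h=29: full span → s += 29 → s = 29.0000
seg 2 [102.4°–231.9°] uniform, h=13: θ=212.2° here. β=109.8, B=129.5. 13·109.8/129.5 = 11.0224 → s = 40.0224

40.0224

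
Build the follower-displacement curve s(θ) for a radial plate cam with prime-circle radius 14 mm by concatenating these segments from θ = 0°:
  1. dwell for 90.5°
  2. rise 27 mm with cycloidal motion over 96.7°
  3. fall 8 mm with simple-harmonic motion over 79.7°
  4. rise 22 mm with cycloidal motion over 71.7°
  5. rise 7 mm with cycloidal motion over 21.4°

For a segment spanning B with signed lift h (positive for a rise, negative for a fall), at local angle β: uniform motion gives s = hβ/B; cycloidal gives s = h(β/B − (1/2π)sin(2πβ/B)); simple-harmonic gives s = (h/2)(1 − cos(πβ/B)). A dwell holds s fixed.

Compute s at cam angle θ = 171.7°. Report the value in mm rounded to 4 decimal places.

seg 1 [0°–90.5°] dwell: s stays 0.0000
seg 2 [90.5°–187.2°] cycloidal, h=27: θ=171.7° here. β=81.2, B=96.7. 27·(0.8397 − sin(2π·0.8397)/(2π)) = 26.3046 → s = 26.3046

26.3046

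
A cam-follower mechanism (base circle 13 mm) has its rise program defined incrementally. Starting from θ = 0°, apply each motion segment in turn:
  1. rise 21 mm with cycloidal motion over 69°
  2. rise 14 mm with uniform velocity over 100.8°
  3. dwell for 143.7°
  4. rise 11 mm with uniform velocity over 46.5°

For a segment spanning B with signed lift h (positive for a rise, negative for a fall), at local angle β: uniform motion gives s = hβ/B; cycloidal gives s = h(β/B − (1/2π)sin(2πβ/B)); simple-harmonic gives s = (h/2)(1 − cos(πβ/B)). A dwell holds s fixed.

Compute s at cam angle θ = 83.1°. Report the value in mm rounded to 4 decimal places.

seg 1 [0°–69°] cycloidal, h=21: full span → s += 21 → s = 21.0000
seg 2 [69°–169.8°] uniform, h=14: θ=83.1° here. β=14.1, B=100.8. 14·14.1/100.8 = 1.9583 → s = 22.9583

22.9583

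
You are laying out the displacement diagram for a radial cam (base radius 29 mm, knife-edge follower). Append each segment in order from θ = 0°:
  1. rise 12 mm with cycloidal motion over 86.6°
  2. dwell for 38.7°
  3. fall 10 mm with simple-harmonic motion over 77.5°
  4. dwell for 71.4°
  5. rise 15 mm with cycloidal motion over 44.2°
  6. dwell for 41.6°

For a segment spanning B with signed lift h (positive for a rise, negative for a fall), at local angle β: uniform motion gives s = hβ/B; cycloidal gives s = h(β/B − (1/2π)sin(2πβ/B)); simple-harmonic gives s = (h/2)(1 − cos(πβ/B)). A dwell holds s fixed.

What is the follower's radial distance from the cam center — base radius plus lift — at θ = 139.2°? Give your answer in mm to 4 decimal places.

seg 1 [0°–86.6°] cycloidal, h=12: full span → s += 12 → s = 12.0000
seg 2 [86.6°–125.3°] dwell: s stays 12.0000
seg 3 [125.3°–202.8°] simple-harmonic, h=-10: θ=139.2° here. β=13.9, B=77.5. -10/2·(1 − cos(π·0.1794)) = -0.7729 → s = 11.2271
radial distance = base radius + s = 29 + 11.2271 = 40.2271

40.2271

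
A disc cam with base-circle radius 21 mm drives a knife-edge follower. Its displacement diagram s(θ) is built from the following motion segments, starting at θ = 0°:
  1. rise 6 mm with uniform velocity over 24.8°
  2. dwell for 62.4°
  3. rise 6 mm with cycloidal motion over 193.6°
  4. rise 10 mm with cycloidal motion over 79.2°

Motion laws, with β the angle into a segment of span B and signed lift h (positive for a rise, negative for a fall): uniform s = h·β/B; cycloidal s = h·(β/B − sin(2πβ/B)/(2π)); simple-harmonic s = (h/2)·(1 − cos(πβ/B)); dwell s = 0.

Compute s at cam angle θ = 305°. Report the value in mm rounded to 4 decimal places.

seg 1 [0°–24.8°] uniform, h=6: full span → s += 6 → s = 6.0000
seg 2 [24.8°–87.2°] dwell: s stays 6.0000
seg 3 [87.2°–280.8°] cycloidal, h=6: full span → s += 6 → s = 12.0000
seg 4 [280.8°–360°] cycloidal, h=10: θ=305° here. β=24.2, B=79.2. 10·(0.3056 − sin(2π·0.3056)/(2π)) = 1.5600 → s = 13.5600

13.5600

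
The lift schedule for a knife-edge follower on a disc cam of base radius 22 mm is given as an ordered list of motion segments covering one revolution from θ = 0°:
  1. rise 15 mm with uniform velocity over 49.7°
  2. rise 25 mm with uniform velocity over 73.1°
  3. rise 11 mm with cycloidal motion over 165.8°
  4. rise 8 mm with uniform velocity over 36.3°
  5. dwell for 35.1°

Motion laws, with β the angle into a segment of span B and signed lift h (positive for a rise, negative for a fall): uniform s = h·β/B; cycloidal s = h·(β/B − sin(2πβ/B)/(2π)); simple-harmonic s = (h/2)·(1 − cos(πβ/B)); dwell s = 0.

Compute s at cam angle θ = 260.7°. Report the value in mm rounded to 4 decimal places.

seg 1 [0°–49.7°] uniform, h=15: full span → s += 15 → s = 15.0000
seg 2 [49.7°–122.8°] uniform, h=25: full span → s += 25 → s = 40.0000
seg 3 [122.8°–288.6°] cycloidal, h=11: θ=260.7° here. β=137.9, B=165.8. 11·(0.8317 − sin(2π·0.8317)/(2π)) = 10.6739 → s = 50.6739

50.6739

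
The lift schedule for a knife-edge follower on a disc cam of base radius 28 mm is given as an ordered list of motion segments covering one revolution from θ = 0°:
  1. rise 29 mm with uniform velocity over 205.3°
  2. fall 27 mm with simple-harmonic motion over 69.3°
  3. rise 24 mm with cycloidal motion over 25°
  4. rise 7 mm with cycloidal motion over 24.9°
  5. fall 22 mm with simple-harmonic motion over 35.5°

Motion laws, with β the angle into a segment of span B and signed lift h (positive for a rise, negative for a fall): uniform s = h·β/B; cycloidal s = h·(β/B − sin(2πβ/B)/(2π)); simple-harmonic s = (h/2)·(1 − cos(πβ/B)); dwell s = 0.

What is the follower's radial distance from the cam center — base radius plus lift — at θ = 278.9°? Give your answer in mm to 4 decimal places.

seg 1 [0°–205.3°] uniform, h=29: full span → s += 29 → s = 29.0000
seg 2 [205.3°–274.6°] simple-harmonic, h=-27: full span → s += -27 → s = 2.0000
seg 3 [274.6°–299.6°] cycloidal, h=24: θ=278.9° here. β=4.3, B=25. 24·(0.1720 − sin(2π·0.1720)/(2π)) = 0.7579 → s = 2.7579
radial distance = base radius + s = 28 + 2.7579 = 30.7579

30.7579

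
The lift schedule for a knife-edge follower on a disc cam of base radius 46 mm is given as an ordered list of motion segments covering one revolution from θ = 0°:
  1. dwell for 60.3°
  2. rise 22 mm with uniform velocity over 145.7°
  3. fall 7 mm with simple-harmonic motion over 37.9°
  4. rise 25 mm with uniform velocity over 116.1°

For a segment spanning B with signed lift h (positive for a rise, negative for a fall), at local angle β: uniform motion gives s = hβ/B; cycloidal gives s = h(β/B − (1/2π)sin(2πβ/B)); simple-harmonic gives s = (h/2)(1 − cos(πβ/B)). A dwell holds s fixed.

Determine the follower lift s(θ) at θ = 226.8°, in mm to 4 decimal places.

seg 1 [0°–60.3°] dwell: s stays 0.0000
seg 2 [60.3°–206°] uniform, h=22: full span → s += 22 → s = 22.0000
seg 3 [206°–243.9°] simple-harmonic, h=-7: θ=226.8° here. β=20.8, B=37.9. -7/2·(1 − cos(π·0.5488)) = -4.0346 → s = 17.9654

17.9654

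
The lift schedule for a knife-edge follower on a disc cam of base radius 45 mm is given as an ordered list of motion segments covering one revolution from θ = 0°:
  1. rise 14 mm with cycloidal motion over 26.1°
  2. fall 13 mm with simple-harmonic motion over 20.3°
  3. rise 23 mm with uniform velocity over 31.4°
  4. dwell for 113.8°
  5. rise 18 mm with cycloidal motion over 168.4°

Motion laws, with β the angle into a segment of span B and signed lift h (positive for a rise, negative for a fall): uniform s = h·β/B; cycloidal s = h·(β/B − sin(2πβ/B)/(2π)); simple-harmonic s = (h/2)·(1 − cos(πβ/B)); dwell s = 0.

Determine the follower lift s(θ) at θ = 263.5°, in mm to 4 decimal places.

seg 1 [0°–26.1°] cycloidal, h=14: full span → s += 14 → s = 14.0000
seg 2 [26.1°–46.4°] simple-harmonic, h=-13: full span → s += -13 → s = 1.0000
seg 3 [46.4°–77.8°] uniform, h=23: full span → s += 23 → s = 24.0000
seg 4 [77.8°–191.6°] dwell: s stays 24.0000
seg 5 [191.6°–360°] cycloidal, h=18: θ=263.5° here. β=71.9, B=168.4. 18·(0.4270 − sin(2π·0.4270)/(2π)) = 6.4162 → s = 30.4162

30.4162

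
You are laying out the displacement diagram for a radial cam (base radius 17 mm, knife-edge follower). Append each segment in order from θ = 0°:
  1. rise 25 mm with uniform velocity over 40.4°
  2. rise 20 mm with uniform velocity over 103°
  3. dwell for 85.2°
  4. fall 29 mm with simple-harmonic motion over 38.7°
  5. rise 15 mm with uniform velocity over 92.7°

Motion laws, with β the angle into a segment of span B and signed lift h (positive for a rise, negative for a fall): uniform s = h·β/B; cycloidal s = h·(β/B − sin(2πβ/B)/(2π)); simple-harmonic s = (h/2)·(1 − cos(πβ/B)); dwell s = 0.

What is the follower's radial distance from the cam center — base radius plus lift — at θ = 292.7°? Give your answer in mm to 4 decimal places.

seg 1 [0°–40.4°] uniform, h=25: full span → s += 25 → s = 25.0000
seg 2 [40.4°–143.4°] uniform, h=20: full span → s += 20 → s = 45.0000
seg 3 [143.4°–228.6°] dwell: s stays 45.0000
seg 4 [228.6°–267.3°] simple-harmonic, h=-29: full span → s += -29 → s = 16.0000
seg 5 [267.3°–360°] uniform, h=15: θ=292.7° here. β=25.4, B=92.7. 15·25.4/92.7 = 4.1100 → s = 20.1100
radial distance = base radius + s = 17 + 20.1100 = 37.1100

37.1100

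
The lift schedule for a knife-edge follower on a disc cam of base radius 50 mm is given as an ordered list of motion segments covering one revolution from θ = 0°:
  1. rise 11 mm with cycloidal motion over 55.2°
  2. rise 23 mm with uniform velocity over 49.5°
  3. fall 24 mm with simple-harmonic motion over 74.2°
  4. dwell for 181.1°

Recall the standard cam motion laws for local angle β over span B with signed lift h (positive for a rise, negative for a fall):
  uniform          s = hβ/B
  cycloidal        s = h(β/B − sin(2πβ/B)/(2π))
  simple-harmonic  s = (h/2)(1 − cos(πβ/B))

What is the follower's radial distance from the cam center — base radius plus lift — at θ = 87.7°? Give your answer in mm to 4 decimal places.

seg 1 [0°–55.2°] cycloidal, h=11: full span → s += 11 → s = 11.0000
seg 2 [55.2°–104.7°] uniform, h=23: θ=87.7° here. β=32.5, B=49.5. 23·32.5/49.5 = 15.1010 → s = 26.1010
radial distance = base radius + s = 50 + 26.1010 = 76.1010

76.1010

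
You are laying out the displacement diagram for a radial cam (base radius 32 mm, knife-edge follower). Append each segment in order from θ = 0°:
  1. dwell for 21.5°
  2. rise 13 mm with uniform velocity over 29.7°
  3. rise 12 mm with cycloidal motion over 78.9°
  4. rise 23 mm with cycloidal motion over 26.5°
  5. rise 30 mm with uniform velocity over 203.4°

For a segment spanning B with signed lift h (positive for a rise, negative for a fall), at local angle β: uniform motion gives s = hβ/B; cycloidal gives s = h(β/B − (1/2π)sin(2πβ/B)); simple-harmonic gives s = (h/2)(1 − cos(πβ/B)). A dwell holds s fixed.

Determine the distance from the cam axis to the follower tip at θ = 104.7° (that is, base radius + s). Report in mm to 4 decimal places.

seg 1 [0°–21.5°] dwell: s stays 0.0000
seg 2 [21.5°–51.2°] uniform, h=13: full span → s += 13 → s = 13.0000
seg 3 [51.2°–130.1°] cycloidal, h=12: θ=104.7° here. β=53.5, B=78.9. 12·(0.6781 − sin(2π·0.6781)/(2π)) = 9.8550 → s = 22.8550
radial distance = base radius + s = 32 + 22.8550 = 54.8550

54.8550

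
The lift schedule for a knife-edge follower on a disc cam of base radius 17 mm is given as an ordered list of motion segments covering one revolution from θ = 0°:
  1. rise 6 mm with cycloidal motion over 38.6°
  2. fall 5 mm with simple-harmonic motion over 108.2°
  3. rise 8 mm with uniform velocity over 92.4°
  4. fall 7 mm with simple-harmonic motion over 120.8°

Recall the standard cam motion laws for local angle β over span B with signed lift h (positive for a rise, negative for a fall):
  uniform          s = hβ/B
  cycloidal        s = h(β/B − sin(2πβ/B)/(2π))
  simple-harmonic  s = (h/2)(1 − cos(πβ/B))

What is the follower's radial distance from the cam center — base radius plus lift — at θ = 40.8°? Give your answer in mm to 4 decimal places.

seg 1 [0°–38.6°] cycloidal, h=6: full span → s += 6 → s = 6.0000
seg 2 [38.6°–146.8°] simple-harmonic, h=-5: θ=40.8° here. β=2.2, B=108.2. -5/2·(1 − cos(π·0.0203)) = -0.0051 → s = 5.9949
radial distance = base radius + s = 17 + 5.9949 = 22.9949

22.9949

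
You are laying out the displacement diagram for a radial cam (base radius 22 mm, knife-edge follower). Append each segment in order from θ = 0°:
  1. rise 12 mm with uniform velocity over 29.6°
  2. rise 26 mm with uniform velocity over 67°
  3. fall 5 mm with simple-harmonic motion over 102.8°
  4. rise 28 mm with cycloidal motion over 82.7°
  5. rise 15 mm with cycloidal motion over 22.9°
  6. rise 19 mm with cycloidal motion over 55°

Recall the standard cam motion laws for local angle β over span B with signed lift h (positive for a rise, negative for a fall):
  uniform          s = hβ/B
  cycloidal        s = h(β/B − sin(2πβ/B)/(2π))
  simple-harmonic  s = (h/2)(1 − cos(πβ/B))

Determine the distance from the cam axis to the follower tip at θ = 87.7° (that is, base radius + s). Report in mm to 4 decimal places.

seg 1 [0°–29.6°] uniform, h=12: full span → s += 12 → s = 12.0000
seg 2 [29.6°–96.6°] uniform, h=26: θ=87.7° here. β=58.1, B=67. 26·58.1/67 = 22.5463 → s = 34.5463
radial distance = base radius + s = 22 + 34.5463 = 56.5463

56.5463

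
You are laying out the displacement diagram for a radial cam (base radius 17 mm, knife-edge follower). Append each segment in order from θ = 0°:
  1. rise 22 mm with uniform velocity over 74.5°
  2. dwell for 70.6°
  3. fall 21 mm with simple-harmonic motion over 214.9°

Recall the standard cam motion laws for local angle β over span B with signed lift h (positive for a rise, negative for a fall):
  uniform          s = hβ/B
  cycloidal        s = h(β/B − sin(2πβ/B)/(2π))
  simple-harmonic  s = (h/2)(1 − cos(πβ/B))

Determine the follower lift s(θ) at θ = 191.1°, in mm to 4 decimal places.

seg 1 [0°–74.5°] uniform, h=22: full span → s += 22 → s = 22.0000
seg 2 [74.5°–145.1°] dwell: s stays 22.0000
seg 3 [145.1°–360°] simple-harmonic, h=-21: θ=191.1° here. β=46, B=214.9. -21/2·(1 − cos(π·0.2141)) = -2.2860 → s = 19.7140

19.7140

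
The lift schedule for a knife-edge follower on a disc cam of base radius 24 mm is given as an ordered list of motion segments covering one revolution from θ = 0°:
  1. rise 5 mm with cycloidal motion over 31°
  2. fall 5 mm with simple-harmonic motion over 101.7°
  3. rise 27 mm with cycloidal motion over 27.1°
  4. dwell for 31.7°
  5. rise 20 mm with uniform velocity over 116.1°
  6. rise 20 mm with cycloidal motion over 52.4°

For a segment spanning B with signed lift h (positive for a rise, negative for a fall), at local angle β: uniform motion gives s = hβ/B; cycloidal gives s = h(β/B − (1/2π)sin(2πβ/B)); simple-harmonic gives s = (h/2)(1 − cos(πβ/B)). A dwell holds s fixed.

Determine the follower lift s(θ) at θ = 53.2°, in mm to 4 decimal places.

seg 1 [0°–31°] cycloidal, h=5: full span → s += 5 → s = 5.0000
seg 2 [31°–132.7°] simple-harmonic, h=-5: θ=53.2° here. β=22.2, B=101.7. -5/2·(1 − cos(π·0.2183)) = -0.5652 → s = 4.4348

4.4348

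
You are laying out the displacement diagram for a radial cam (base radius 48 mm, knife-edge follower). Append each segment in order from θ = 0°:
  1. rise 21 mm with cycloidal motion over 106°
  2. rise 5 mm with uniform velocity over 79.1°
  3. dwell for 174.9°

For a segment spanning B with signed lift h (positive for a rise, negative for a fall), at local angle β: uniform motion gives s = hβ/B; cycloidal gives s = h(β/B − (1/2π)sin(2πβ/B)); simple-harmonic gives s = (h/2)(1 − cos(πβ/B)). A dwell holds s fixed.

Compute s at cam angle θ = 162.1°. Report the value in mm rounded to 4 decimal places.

seg 1 [0°–106°] cycloidal, h=21: full span → s += 21 → s = 21.0000
seg 2 [106°–185.1°] uniform, h=5: θ=162.1° here. β=56.1, B=79.1. 5·56.1/79.1 = 3.5461 → s = 24.5461

24.5461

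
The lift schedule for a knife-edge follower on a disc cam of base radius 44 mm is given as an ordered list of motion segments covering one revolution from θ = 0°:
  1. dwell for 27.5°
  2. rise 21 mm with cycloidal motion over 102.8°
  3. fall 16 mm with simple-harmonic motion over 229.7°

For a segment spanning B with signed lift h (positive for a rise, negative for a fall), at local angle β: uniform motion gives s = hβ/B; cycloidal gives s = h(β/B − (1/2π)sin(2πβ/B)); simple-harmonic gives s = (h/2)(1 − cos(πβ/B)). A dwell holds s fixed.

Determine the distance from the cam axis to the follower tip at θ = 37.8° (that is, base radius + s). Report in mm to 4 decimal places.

seg 1 [0°–27.5°] dwell: s stays 0.0000
seg 2 [27.5°–130.3°] cycloidal, h=21: θ=37.8° here. β=10.3, B=102.8. 21·(0.1002 − sin(2π·0.1002)/(2π)) = 0.1363 → s = 0.1363
radial distance = base radius + s = 44 + 0.1363 = 44.1363

44.1363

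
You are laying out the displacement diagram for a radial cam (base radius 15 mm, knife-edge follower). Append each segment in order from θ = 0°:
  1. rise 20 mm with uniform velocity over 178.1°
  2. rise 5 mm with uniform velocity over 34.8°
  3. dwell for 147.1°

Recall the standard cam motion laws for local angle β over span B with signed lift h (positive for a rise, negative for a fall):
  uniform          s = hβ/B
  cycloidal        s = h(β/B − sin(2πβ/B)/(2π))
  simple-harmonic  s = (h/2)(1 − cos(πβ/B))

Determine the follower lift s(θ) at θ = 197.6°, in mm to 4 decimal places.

seg 1 [0°–178.1°] uniform, h=20: full span → s += 20 → s = 20.0000
seg 2 [178.1°–212.9°] uniform, h=5: θ=197.6° here. β=19.5, B=34.8. 5·19.5/34.8 = 2.8017 → s = 22.8017

22.8017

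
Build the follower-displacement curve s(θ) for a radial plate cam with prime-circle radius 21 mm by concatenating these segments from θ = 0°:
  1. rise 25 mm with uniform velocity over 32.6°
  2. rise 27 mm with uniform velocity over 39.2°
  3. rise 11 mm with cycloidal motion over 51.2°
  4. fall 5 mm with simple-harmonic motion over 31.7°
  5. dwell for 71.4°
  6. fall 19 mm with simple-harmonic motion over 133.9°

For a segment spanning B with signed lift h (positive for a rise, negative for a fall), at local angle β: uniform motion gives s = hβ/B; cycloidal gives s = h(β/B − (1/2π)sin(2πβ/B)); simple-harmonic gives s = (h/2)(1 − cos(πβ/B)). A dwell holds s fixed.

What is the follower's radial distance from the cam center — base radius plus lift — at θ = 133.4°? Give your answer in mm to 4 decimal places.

seg 1 [0°–32.6°] uniform, h=25: full span → s += 25 → s = 25.0000
seg 2 [32.6°–71.8°] uniform, h=27: full span → s += 27 → s = 52.0000
seg 3 [71.8°–123°] cycloidal, h=11: full span → s += 11 → s = 63.0000
seg 4 [123°–154.7°] simple-harmonic, h=-5: θ=133.4° here. β=10.4, B=31.7. -5/2·(1 − cos(π·0.3281)) = -1.2144 → s = 61.7856
radial distance = base radius + s = 21 + 61.7856 = 82.7856

82.7856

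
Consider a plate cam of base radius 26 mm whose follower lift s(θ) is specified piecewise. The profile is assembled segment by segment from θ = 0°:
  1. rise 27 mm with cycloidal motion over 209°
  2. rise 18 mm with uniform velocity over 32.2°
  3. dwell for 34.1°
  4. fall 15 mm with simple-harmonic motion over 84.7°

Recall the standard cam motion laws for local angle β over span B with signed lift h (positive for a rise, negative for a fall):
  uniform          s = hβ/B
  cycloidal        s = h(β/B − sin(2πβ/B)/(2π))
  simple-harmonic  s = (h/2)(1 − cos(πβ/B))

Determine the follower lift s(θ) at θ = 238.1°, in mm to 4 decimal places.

seg 1 [0°–209°] cycloidal, h=27: full span → s += 27 → s = 27.0000
seg 2 [209°–241.2°] uniform, h=18: θ=238.1° here. β=29.1, B=32.2. 18·29.1/32.2 = 16.2671 → s = 43.2671

43.2671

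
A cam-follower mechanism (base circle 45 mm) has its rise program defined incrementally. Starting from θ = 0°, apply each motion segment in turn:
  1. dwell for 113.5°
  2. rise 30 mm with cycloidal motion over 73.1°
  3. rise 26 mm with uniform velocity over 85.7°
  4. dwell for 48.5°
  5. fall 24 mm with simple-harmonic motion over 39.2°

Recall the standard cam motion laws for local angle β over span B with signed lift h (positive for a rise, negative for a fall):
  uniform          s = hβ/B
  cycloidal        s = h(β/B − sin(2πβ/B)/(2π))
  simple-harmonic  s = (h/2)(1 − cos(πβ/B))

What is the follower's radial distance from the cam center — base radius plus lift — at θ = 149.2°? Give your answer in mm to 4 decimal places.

seg 1 [0°–113.5°] dwell: s stays 0.0000
seg 2 [113.5°–186.6°] cycloidal, h=30: θ=149.2° here. β=35.7, B=73.1. 30·(0.4884 − sin(2π·0.4884)/(2π)) = 14.3026 → s = 14.3026
radial distance = base radius + s = 45 + 14.3026 = 59.3026

59.3026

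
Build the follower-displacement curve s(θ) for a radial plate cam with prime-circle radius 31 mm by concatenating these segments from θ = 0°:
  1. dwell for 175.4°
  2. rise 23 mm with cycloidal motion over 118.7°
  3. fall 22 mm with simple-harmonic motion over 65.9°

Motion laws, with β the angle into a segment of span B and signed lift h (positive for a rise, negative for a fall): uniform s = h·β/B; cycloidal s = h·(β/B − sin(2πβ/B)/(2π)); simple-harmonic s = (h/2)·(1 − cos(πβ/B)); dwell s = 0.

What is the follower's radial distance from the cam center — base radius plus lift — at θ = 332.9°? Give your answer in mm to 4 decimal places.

seg 1 [0°–175.4°] dwell: s stays 0.0000
seg 2 [175.4°–294.1°] cycloidal, h=23: full span → s += 23 → s = 23.0000
seg 3 [294.1°–360°] simple-harmonic, h=-22: θ=332.9° here. β=38.8, B=65.9. -22/2·(1 − cos(π·0.5888)) = -14.0281 → s = 8.9719
radial distance = base radius + s = 31 + 8.9719 = 39.9719

39.9719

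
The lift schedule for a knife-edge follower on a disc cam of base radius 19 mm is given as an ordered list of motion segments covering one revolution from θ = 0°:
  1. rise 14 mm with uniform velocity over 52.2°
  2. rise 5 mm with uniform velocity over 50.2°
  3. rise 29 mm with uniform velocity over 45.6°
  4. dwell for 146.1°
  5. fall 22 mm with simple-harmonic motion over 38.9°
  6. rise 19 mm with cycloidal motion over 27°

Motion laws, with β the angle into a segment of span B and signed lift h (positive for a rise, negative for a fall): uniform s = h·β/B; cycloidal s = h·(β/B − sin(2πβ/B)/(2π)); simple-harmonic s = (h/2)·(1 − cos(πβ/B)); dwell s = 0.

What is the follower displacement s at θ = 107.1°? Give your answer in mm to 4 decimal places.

seg 1 [0°–52.2°] uniform, h=14: full span → s += 14 → s = 14.0000
seg 2 [52.2°–102.4°] uniform, h=5: full span → s += 5 → s = 19.0000
seg 3 [102.4°–148°] uniform, h=29: θ=107.1° here. β=4.7, B=45.6. 29·4.7/45.6 = 2.9890 → s = 21.9890

21.9890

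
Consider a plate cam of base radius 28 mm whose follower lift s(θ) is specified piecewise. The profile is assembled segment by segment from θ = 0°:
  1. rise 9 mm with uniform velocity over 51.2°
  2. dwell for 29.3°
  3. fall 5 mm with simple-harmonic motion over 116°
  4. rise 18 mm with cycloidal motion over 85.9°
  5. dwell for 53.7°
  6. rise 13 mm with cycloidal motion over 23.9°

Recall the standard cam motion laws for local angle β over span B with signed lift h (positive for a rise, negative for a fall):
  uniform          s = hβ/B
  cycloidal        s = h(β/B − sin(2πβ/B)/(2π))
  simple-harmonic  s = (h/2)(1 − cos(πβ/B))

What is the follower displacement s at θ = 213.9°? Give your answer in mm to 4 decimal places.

seg 1 [0°–51.2°] uniform, h=9: full span → s += 9 → s = 9.0000
seg 2 [51.2°–80.5°] dwell: s stays 9.0000
seg 3 [80.5°–196.5°] simple-harmonic, h=-5: full span → s += -5 → s = 4.0000
seg 4 [196.5°–282.4°] cycloidal, h=18: θ=213.9° here. β=17.4, B=85.9. 18·(0.2026 − sin(2π·0.2026)/(2π)) = 0.9076 → s = 4.9076

4.9076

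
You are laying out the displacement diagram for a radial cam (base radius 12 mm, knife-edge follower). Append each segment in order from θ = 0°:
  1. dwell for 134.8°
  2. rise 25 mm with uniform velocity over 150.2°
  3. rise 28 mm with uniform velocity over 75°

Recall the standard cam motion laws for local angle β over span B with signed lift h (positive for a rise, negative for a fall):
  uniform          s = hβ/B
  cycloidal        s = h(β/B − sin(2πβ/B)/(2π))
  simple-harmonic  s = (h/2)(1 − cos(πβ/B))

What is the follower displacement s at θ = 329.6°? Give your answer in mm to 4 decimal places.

seg 1 [0°–134.8°] dwell: s stays 0.0000
seg 2 [134.8°–285°] uniform, h=25: full span → s += 25 → s = 25.0000
seg 3 [285°–360°] uniform, h=28: θ=329.6° here. β=44.6, B=75. 28·44.6/75 = 16.6507 → s = 41.6507

41.6507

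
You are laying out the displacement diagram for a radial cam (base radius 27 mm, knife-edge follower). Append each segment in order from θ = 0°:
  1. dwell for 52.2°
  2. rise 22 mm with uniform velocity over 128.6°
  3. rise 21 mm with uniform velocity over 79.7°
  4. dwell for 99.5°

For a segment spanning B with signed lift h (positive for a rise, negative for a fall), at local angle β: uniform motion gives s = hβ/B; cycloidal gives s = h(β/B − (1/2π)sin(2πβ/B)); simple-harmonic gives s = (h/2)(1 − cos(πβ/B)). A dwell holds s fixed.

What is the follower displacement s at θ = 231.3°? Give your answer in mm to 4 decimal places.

seg 1 [0°–52.2°] dwell: s stays 0.0000
seg 2 [52.2°–180.8°] uniform, h=22: full span → s += 22 → s = 22.0000
seg 3 [180.8°–260.5°] uniform, h=21: θ=231.3° here. β=50.5, B=79.7. 21·50.5/79.7 = 13.3061 → s = 35.3061

35.3061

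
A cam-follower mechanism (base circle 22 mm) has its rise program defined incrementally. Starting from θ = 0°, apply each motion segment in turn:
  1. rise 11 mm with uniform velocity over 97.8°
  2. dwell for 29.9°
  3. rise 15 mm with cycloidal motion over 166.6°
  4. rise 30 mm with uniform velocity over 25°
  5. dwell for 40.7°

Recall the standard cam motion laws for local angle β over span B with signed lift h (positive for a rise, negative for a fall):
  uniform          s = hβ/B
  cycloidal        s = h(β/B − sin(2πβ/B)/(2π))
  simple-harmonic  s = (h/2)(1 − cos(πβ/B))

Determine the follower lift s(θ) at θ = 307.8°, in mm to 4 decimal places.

seg 1 [0°–97.8°] uniform, h=11: full span → s += 11 → s = 11.0000
seg 2 [97.8°–127.7°] dwell: s stays 11.0000
seg 3 [127.7°–294.3°] cycloidal, h=15: full span → s += 15 → s = 26.0000
seg 4 [294.3°–319.3°] uniform, h=30: θ=307.8° here. β=13.5, B=25. 30·13.5/25 = 16.2000 → s = 42.2000

42.2000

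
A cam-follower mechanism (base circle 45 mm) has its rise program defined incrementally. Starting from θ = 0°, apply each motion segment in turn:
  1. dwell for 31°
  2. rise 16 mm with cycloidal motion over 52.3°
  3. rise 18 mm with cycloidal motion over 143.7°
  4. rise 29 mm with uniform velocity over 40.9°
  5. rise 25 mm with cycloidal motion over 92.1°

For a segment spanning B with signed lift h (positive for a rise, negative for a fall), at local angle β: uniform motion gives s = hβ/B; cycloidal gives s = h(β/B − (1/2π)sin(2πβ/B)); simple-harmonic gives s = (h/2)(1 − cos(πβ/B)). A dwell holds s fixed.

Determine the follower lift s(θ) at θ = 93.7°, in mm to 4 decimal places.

seg 1 [0°–31°] dwell: s stays 0.0000
seg 2 [31°–83.3°] cycloidal, h=16: full span → s += 16 → s = 16.0000
seg 3 [83.3°–227°] cycloidal, h=18: θ=93.7° here. β=10.4, B=143.7. 18·(0.0724 − sin(2π·0.0724)/(2π)) = 0.0444 → s = 16.0444

16.0444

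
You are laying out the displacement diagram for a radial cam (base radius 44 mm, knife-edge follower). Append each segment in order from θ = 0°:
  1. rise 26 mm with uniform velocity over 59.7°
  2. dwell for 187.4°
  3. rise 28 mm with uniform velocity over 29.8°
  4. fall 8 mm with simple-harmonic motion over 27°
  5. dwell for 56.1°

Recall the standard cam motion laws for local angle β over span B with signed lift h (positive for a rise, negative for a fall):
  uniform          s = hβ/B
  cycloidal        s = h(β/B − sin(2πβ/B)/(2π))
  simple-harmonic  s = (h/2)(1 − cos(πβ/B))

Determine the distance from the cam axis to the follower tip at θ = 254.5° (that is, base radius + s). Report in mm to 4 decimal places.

seg 1 [0°–59.7°] uniform, h=26: full span → s += 26 → s = 26.0000
seg 2 [59.7°–247.1°] dwell: s stays 26.0000
seg 3 [247.1°–276.9°] uniform, h=28: θ=254.5° here. β=7.4, B=29.8. 28·7.4/29.8 = 6.9530 → s = 32.9530
radial distance = base radius + s = 44 + 32.9530 = 76.9530

76.9530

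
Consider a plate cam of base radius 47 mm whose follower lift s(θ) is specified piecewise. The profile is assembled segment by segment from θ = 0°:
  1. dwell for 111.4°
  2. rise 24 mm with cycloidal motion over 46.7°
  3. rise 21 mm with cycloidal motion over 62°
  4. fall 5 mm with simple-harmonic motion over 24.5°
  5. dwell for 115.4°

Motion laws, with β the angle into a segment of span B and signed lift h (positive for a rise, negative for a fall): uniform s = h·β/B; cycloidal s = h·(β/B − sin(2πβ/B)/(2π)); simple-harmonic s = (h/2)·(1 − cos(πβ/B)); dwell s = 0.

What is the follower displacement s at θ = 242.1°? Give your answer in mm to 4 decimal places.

seg 1 [0°–111.4°] dwell: s stays 0.0000
seg 2 [111.4°–158.1°] cycloidal, h=24: full span → s += 24 → s = 24.0000
seg 3 [158.1°–220.1°] cycloidal, h=21: full span → s += 21 → s = 45.0000
seg 4 [220.1°–244.6°] simple-harmonic, h=-5: θ=242.1° here. β=22, B=24.5. -5/2·(1 − cos(π·0.8980)) = -4.8726 → s = 40.1274

40.1274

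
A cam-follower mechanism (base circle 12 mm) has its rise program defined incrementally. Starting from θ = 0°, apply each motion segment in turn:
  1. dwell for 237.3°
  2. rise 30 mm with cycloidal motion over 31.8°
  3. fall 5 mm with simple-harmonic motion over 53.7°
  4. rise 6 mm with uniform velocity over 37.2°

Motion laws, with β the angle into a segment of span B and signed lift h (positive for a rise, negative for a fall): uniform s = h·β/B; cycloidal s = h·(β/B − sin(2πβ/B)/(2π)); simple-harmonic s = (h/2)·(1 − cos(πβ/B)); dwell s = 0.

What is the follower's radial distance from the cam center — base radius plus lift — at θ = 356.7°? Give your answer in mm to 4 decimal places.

seg 1 [0°–237.3°] dwell: s stays 0.0000
seg 2 [237.3°–269.1°] cycloidal, h=30: full span → s += 30 → s = 30.0000
seg 3 [269.1°–322.8°] simple-harmonic, h=-5: full span → s += -5 → s = 25.0000
seg 4 [322.8°–360°] uniform, h=6: θ=356.7° here. β=33.9, B=37.2. 6·33.9/37.2 = 5.4677 → s = 30.4677
radial distance = base radius + s = 12 + 30.4677 = 42.4677

42.4677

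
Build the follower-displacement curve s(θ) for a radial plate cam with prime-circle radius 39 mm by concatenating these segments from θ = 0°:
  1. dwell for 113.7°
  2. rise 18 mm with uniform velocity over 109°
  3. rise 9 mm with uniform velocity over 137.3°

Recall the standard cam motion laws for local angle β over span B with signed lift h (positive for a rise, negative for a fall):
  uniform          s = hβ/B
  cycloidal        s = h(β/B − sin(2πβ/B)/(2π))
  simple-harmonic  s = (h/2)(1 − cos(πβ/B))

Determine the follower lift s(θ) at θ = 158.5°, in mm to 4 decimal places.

seg 1 [0°–113.7°] dwell: s stays 0.0000
seg 2 [113.7°–222.7°] uniform, h=18: θ=158.5° here. β=44.8, B=109. 18·44.8/109 = 7.3982 → s = 7.3982

7.3982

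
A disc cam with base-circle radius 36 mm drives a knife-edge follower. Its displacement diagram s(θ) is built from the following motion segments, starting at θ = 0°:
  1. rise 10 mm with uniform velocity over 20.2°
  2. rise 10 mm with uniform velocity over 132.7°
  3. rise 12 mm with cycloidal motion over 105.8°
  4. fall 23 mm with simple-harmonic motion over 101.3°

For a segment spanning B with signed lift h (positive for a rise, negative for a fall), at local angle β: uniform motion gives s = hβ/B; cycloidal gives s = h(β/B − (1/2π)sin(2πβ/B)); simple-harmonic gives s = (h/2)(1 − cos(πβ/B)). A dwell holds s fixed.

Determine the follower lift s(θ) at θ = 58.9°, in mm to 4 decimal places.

seg 1 [0°–20.2°] uniform, h=10: full span → s += 10 → s = 10.0000
seg 2 [20.2°–152.9°] uniform, h=10: θ=58.9° here. β=38.7, B=132.7. 10·38.7/132.7 = 2.9164 → s = 12.9164

12.9164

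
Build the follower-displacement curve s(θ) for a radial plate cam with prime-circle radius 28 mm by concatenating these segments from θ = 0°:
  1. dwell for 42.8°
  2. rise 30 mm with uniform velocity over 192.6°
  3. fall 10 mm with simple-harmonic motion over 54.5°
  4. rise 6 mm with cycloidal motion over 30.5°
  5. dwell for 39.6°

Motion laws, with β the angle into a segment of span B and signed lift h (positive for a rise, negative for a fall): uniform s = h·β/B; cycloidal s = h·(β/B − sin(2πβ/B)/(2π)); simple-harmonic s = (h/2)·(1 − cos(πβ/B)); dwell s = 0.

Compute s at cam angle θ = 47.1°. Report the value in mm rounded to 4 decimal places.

seg 1 [0°–42.8°] dwell: s stays 0.0000
seg 2 [42.8°–235.4°] uniform, h=30: θ=47.1° here. β=4.3, B=192.6. 30·4.3/192.6 = 0.6698 → s = 0.6698

0.6698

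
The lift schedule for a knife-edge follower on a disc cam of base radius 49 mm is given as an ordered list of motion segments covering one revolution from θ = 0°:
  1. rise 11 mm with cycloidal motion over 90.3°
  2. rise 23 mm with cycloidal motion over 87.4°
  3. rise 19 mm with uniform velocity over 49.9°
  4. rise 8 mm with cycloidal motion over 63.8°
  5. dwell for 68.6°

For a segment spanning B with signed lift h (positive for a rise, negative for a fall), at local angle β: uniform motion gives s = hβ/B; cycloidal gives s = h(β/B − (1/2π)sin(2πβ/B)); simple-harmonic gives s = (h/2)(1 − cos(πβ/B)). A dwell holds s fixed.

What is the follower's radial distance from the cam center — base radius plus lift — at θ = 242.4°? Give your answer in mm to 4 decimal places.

seg 1 [0°–90.3°] cycloidal, h=11: full span → s += 11 → s = 11.0000
seg 2 [90.3°–177.7°] cycloidal, h=23: full span → s += 23 → s = 34.0000
seg 3 [177.7°–227.6°] uniform, h=19: full span → s += 19 → s = 53.0000
seg 4 [227.6°–291.4°] cycloidal, h=8: θ=242.4° here. β=14.8, B=63.8. 8·(0.2320 − sin(2π·0.2320)/(2π)) = 0.5907 → s = 53.5907
radial distance = base radius + s = 49 + 53.5907 = 102.5907

102.5907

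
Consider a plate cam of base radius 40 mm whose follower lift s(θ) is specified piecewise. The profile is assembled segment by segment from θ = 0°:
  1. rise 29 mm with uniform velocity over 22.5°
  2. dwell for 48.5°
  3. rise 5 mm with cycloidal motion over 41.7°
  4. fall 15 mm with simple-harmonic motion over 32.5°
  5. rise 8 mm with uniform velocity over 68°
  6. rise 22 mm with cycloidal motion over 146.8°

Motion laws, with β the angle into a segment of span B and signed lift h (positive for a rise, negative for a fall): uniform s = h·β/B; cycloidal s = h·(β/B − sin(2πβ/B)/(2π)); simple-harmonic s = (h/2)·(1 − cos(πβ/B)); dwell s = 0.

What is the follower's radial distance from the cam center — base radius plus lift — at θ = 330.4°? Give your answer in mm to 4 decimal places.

seg 1 [0°–22.5°] uniform, h=29: full span → s += 29 → s = 29.0000
seg 2 [22.5°–71°] dwell: s stays 29.0000
seg 3 [71°–112.7°] cycloidal, h=5: full span → s += 5 → s = 34.0000
seg 4 [112.7°–145.2°] simple-harmonic, h=-15: full span → s += -15 → s = 19.0000
seg 5 [145.2°–213.2°] uniform, h=8: full span → s += 8 → s = 27.0000
seg 6 [213.2°–360°] cycloidal, h=22: θ=330.4° here. β=117.2, B=146.8. 22·(0.7984 − sin(2π·0.7984)/(2π)) = 20.9050 → s = 47.9050
radial distance = base radius + s = 40 + 47.9050 = 87.9050

87.9050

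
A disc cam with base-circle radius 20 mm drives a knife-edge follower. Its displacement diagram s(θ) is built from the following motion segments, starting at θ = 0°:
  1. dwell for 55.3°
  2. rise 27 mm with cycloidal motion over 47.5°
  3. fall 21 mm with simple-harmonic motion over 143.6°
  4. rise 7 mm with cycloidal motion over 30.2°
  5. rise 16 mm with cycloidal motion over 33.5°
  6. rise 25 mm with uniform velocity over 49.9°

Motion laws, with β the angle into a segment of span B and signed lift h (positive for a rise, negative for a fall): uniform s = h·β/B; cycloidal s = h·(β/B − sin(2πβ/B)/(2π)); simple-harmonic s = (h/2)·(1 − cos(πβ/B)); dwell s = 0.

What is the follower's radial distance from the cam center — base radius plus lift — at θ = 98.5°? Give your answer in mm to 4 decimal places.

seg 1 [0°–55.3°] dwell: s stays 0.0000
seg 2 [55.3°–102.8°] cycloidal, h=27: θ=98.5° here. β=43.2, B=47.5. 27·(0.9095 − sin(2π·0.9095)/(2π)) = 26.8703 → s = 26.8703
radial distance = base radius + s = 20 + 26.8703 = 46.8703

46.8703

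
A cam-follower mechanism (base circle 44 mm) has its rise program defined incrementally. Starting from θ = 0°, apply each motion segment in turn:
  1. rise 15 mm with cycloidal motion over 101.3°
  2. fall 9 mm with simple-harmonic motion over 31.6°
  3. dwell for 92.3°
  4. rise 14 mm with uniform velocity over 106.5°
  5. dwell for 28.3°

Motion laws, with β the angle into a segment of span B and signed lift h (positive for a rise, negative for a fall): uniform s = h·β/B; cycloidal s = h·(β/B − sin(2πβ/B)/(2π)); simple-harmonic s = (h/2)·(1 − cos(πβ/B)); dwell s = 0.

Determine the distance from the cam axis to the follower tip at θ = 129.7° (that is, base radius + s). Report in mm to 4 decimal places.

seg 1 [0°–101.3°] cycloidal, h=15: full span → s += 15 → s = 15.0000
seg 2 [101.3°–132.9°] simple-harmonic, h=-9: θ=129.7° here. β=28.4, B=31.6. -9/2·(1 − cos(π·0.8987)) = -8.7742 → s = 6.2258
radial distance = base radius + s = 44 + 6.2258 = 50.2258

50.2258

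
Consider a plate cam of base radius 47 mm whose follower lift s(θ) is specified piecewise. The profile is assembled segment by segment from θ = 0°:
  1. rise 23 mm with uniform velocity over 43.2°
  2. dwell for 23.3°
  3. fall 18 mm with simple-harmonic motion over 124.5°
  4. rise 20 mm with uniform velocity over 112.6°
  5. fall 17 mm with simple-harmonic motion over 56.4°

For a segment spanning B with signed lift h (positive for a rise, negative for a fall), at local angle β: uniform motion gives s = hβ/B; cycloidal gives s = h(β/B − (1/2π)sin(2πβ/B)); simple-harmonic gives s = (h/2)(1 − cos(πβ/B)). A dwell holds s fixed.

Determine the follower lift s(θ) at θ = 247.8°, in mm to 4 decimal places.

seg 1 [0°–43.2°] uniform, h=23: full span → s += 23 → s = 23.0000
seg 2 [43.2°–66.5°] dwell: s stays 23.0000
seg 3 [66.5°–191°] simple-harmonic, h=-18: full span → s += -18 → s = 5.0000
seg 4 [191°–303.6°] uniform, h=20: θ=247.8° here. β=56.8, B=112.6. 20·56.8/112.6 = 10.0888 → s = 15.0888

15.0888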